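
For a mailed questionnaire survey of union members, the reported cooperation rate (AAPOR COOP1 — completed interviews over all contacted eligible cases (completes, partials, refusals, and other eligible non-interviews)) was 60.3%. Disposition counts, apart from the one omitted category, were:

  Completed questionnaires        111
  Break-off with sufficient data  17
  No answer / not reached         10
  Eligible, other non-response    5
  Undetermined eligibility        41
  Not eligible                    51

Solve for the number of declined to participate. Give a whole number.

51

COOP1 = 111 / D = 0.603
D = 111 / 0.603 = 184.1
Remaining denominator categories sum to 133
declined to participate = 184.1 − 133 ≈ 51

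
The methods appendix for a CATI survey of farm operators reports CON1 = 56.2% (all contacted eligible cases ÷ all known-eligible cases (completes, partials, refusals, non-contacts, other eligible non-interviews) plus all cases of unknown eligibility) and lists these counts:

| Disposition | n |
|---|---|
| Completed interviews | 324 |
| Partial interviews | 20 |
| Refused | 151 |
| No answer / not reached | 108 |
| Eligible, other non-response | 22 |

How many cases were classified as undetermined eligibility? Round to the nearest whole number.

295

Numerator = 324 + 20 + 151 + 22 = 517
CON1 = 517 / D = 0.562
D = 517 / 0.562 = 919.9
Remaining denominator categories sum to 625
undetermined eligibility = 919.9 − 625 ≈ 295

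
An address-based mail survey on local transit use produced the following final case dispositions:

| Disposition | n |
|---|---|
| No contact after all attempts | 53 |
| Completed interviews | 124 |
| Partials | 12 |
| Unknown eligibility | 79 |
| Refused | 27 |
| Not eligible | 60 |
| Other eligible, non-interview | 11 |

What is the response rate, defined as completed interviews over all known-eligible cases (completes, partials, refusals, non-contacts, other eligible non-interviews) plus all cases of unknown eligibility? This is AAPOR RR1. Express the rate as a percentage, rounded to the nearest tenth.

Numerator: 124
Base: 124 + 12 + 27 + 53 + 11 + 79 = 306
RR1 = 124 / 306 = 0.4052

40.5%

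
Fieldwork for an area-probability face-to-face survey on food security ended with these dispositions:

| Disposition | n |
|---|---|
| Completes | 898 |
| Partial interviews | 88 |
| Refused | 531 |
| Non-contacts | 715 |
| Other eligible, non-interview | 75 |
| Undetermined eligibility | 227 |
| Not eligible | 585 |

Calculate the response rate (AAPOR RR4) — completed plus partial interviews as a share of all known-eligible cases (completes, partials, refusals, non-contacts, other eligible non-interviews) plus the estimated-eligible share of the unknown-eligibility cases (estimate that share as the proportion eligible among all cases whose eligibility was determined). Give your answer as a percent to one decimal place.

Numerator → 898 + 88 = 986
Determined eligible → 898 + 88 + 531 + 715 + 75 = 2307
e = 2307 / (2307 + 585) = 2307 / 2892 = 0.7977
Estimated eligible among unknowns → 0.7977 × 227 = 181.08
Base → 2307 + 181.08 = 2488.08
RR4 = 986 / 2488.08 = 0.3963

39.6%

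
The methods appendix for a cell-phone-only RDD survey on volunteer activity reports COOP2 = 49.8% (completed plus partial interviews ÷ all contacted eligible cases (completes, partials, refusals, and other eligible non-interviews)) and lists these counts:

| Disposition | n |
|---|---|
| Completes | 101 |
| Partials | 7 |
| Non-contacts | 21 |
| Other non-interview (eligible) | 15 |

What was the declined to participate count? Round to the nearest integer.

Numerator = 101 + 7 = 108
COOP2 = 108 / D = 0.498
D = 108 / 0.498 = 216.9
Other denominator terms total 123
declined to participate = 216.9 − 123 ≈ 94

94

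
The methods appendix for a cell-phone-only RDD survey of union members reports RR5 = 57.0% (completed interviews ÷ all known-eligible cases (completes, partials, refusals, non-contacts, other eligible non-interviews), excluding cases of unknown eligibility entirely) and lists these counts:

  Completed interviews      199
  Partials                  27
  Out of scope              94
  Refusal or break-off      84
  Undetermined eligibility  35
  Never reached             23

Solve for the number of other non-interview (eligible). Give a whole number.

16

RR5 = 199 / D = 0.570
D = 199 / 0.570 = 349.1
Remaining denominator categories sum to 333
other non-interview (eligible) = 349.1 − 333 ≈ 16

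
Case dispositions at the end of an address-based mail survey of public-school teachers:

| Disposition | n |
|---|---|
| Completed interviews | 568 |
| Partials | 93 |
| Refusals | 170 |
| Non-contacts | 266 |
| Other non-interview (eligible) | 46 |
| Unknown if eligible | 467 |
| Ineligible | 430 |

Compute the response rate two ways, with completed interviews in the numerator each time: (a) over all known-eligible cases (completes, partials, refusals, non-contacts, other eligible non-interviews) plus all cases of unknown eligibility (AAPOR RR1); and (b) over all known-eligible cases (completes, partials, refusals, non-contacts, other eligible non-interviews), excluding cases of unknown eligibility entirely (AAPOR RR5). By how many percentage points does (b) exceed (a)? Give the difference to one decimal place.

Top → 568
Base → 568 + 93 + 170 + 266 + 46 + 467 = 1610
RR1 = 568 / 1610 = 0.3528
Base → 568 + 93 + 170 + 266 + 46 = 1143
RR5 = 568 / 1143 = 0.4969
Difference = 49.69 − 35.28 = 14.41 percentage points

14.4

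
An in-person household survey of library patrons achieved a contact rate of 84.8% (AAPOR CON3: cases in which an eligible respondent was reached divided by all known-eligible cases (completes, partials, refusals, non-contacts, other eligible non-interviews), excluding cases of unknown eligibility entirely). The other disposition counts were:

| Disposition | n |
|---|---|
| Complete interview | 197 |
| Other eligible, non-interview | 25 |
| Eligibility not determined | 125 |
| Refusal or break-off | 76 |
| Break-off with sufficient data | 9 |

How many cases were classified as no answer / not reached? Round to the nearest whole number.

55

Top = 197 + 9 + 76 + 25 = 307
CON3 = 307 / D = 0.848
D = 307 / 0.848 = 362.0
Other denominator terms total 307
no answer / not reached = 362.0 − 307 ≈ 55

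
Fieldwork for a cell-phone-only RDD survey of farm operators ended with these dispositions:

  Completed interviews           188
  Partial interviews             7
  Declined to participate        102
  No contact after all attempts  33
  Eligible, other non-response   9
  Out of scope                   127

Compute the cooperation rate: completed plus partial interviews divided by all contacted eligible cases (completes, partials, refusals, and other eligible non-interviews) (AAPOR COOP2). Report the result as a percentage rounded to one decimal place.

63.7%

Numerator: 188 + 7 = 195
Denominator: 188 + 7 + 102 + 9 = 306
COOP2 = 195 / 306 = 0.6373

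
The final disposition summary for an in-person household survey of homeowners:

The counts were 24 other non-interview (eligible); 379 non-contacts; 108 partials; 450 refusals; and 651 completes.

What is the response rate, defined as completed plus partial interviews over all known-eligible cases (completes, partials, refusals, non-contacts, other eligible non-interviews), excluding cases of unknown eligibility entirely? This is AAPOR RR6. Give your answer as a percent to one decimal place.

Num = 651 + 108 = 759
Denominator = 651 + 108 + 450 + 379 + 24 = 1612
RR6 = 759 / 1612 = 0.4708

47.1%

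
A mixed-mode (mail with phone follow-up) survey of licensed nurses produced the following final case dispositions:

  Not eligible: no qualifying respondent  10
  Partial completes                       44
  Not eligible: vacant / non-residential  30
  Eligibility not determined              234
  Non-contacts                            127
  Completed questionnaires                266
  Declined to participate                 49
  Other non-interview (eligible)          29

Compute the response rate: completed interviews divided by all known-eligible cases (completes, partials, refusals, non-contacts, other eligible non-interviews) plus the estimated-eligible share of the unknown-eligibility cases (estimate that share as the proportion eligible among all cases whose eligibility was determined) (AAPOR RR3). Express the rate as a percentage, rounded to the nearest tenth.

Ineligible = 10 + 30 = 40
Top → 266
Eligible (known) → 266 + 44 + 49 + 127 + 29 = 515
e = 515 / (515 + 40) = 515 / 555 = 0.9279
Estimated eligible among unknowns → 0.9279 × 234 = 217.13
Denom → 515 + 217.13 = 732.13
RR3 = 266 / 732.13 = 0.3633

36.3%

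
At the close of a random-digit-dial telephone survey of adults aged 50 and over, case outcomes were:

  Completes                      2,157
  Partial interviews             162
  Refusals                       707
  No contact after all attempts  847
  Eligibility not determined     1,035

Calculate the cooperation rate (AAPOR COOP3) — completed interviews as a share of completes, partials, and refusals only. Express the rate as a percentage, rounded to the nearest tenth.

Top: 2157
Base: 2157 + 162 + 707 = 3026
COOP3 = 2157 / 3026 = 0.7128

71.3%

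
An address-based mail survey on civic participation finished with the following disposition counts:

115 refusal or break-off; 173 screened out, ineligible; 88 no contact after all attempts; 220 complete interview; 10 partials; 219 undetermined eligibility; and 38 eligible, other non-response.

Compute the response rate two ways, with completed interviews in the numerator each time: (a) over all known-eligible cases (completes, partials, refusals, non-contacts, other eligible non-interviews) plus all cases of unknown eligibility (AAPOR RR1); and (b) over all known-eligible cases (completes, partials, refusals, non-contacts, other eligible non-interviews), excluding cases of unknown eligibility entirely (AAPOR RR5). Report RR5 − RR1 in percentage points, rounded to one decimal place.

14.8

Top: 220
Denominator: 220 + 10 + 115 + 88 + 38 + 219 = 690
RR1 = 220 / 690 = 0.3188
Denominator: 220 + 10 + 115 + 88 + 38 = 471
RR5 = 220 / 471 = 0.4671
Difference = 46.71 − 31.88 = 14.83 percentage points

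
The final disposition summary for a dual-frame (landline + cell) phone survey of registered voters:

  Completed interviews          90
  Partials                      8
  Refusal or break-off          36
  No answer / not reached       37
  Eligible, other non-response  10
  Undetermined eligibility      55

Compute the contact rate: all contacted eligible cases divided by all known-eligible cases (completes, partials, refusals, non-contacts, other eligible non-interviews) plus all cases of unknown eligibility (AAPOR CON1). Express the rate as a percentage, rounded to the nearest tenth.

Numerator = 90 + 8 + 36 + 10 = 144
Denominator = 90 + 8 + 36 + 37 + 10 + 55 = 236
CON1 = 144 / 236 = 0.6102

61.0%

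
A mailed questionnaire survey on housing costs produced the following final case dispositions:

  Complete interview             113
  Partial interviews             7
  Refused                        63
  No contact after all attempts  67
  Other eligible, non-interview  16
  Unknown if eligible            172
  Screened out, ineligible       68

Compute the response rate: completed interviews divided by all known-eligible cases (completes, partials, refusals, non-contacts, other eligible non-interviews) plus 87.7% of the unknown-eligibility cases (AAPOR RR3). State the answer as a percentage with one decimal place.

Num → 113
Determined eligible → 113 + 7 + 63 + 67 + 16 = 266
Eligible share of unknowns → 0.8770 × 172 = 150.84
Denominator → 266 + 150.84 = 416.84
RR3 = 113 / 416.84 = 0.2711

27.1%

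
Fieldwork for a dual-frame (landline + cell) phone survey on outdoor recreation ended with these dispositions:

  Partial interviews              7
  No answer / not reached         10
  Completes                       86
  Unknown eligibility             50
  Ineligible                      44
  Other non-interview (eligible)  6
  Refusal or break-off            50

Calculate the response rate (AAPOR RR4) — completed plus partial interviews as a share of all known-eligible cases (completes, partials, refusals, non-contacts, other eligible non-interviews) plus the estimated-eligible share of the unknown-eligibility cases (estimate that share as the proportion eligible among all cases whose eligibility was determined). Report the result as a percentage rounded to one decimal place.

Num: 86 + 7 = 93
Eligible (known): 86 + 7 + 50 + 10 + 6 = 159
e = 159 / (159 + 44) = 159 / 203 = 0.7833
e × U: 0.7833 × 50 = 39.16
Denominator: 159 + 39.16 = 198.16
RR4 = 93 / 198.16 = 0.4693

46.9%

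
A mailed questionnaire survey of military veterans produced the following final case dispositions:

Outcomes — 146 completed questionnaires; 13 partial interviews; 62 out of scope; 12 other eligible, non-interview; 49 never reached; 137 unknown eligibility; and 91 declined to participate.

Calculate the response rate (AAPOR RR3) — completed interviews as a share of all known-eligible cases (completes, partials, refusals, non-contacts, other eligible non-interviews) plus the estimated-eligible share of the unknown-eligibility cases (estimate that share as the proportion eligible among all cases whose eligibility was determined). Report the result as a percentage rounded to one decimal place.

Num → 146
Known eligible → 146 + 13 + 91 + 49 + 12 = 311
e = 311 / (311 + 62) = 311 / 373 = 0.8338
e × U → 0.8338 × 137 = 114.23
Denominator → 311 + 114.23 = 425.23
RR3 = 146 / 425.23 = 0.3433

34.3%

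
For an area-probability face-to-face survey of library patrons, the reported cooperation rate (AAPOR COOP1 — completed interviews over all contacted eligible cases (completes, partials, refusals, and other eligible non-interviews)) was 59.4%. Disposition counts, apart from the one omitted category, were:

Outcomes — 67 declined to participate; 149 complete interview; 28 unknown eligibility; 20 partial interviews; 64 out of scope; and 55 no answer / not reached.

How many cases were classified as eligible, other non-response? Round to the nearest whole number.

15

COOP1 = 149 / D = 0.594
D = 149 / 0.594 = 250.8
Other denominator terms total 236
eligible, other non-response = 250.8 − 236 ≈ 15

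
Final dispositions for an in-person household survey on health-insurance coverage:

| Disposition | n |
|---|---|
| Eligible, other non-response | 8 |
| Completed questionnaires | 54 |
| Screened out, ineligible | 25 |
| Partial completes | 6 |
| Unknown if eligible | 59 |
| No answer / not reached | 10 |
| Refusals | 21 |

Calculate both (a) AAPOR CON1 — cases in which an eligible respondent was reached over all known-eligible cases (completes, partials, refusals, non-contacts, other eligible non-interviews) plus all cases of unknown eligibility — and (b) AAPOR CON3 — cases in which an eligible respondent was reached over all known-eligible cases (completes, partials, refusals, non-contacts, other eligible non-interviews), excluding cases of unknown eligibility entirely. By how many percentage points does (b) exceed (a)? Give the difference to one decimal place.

33.6

Numerator = 54 + 6 + 21 + 8 = 89
Denom = 54 + 6 + 21 + 10 + 8 + 59 = 158
CON1 = 89 / 158 = 0.5633
Denom = 54 + 6 + 21 + 10 + 8 = 99
CON3 = 89 / 99 = 0.8990
Difference = 89.90 − 56.33 = 33.57 percentage points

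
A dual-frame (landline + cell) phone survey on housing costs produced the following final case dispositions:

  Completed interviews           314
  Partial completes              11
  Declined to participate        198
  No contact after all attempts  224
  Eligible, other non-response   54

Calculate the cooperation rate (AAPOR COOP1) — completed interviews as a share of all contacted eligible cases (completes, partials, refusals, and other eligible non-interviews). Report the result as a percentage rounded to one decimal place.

54.4%

Top: 314
Base: 314 + 11 + 198 + 54 = 577
COOP1 = 314 / 577 = 0.5442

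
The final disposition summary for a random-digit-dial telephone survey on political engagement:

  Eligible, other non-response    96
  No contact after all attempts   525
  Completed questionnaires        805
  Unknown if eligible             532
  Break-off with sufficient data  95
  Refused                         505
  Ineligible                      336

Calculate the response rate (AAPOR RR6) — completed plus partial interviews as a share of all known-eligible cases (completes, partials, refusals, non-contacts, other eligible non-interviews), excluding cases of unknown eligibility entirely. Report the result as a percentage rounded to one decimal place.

Num → 805 + 95 = 900
Denom → 805 + 95 + 505 + 525 + 96 = 2026
RR6 = 900 / 2026 = 0.4442

44.4%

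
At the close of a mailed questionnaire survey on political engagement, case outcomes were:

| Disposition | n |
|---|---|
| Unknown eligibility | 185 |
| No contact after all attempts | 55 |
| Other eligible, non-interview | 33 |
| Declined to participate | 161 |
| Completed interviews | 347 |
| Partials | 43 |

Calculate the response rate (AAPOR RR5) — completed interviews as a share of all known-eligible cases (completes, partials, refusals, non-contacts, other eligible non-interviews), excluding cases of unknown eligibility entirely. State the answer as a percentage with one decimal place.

Num → 347
Denom → 347 + 43 + 161 + 55 + 33 = 639
RR5 = 347 / 639 = 0.5430

54.3%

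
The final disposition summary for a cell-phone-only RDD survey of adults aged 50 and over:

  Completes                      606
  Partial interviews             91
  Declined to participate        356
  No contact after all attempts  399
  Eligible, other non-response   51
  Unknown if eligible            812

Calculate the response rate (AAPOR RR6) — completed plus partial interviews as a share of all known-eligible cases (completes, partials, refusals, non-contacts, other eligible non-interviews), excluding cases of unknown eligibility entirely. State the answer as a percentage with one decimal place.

46.4%

Numerator = 606 + 91 = 697
Denominator = 606 + 91 + 356 + 399 + 51 = 1503
RR6 = 697 / 1503 = 0.4637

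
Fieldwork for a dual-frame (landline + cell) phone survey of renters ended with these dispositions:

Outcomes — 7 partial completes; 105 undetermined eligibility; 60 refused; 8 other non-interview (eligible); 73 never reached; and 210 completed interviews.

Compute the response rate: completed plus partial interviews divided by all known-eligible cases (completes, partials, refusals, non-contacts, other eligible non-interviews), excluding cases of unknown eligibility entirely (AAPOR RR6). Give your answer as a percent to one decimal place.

Numerator → 210 + 7 = 217
Denom → 210 + 7 + 60 + 73 + 8 = 358
RR6 = 217 / 358 = 0.6061

60.6%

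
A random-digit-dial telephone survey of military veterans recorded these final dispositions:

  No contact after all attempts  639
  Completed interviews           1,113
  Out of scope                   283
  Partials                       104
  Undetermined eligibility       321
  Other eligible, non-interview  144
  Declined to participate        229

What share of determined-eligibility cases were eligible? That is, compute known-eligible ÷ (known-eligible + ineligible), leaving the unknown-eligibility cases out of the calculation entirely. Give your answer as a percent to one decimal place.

Eligible (known) = 1113 + 104 + 229 + 639 + 144 = 2229
e = 2229 / (2229 + 283) = 2229 / 2512 = 0.8873

88.7%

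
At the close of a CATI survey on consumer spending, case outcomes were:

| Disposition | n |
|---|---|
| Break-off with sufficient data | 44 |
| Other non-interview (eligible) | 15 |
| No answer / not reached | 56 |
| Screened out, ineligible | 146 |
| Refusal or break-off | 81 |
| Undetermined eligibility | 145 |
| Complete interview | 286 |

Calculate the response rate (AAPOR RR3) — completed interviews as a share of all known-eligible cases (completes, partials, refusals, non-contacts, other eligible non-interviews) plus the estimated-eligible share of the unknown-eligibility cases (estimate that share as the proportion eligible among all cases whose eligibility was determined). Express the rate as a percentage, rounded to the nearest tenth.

Top: 286
Eligible (known): 286 + 44 + 81 + 56 + 15 = 482
e = 482 / (482 + 146) = 482 / 628 = 0.7675
Estimated eligible among unknowns: 0.7675 × 145 = 111.29
Denom: 482 + 111.29 = 593.29
RR3 = 286 / 593.29 = 0.4821

48.2%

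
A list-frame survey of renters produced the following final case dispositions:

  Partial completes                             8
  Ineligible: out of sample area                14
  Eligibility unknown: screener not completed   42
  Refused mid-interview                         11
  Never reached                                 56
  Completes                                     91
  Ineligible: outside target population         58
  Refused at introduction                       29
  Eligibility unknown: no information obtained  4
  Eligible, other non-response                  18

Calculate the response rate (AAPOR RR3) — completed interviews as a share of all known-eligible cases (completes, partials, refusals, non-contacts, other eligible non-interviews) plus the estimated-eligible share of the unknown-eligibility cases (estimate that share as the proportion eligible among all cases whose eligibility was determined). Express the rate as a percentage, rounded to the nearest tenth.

36.8%

Refusals = 29 + 11 = 40
Unknown eligibility = 42 + 4 = 46
Out of scope = 58 + 14 = 72
Num → 91
Known eligible → 91 + 8 + 40 + 56 + 18 = 213
e = 213 / (213 + 72) = 213 / 285 = 0.7474
Eligible share of unknowns → 0.7474 × 46 = 34.38
Base → 213 + 34.38 = 247.38
RR3 = 91 / 247.38 = 0.3679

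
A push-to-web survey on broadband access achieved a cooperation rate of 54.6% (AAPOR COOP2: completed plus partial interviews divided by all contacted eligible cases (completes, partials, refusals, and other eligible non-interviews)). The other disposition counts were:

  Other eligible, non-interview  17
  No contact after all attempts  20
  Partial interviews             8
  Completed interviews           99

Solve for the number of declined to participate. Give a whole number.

Top = 99 + 8 = 107
COOP2 = 107 / D = 0.546
D = 107 / 0.546 = 196.0
Remaining denominator categories sum to 124
declined to participate = 196.0 − 124 ≈ 72

72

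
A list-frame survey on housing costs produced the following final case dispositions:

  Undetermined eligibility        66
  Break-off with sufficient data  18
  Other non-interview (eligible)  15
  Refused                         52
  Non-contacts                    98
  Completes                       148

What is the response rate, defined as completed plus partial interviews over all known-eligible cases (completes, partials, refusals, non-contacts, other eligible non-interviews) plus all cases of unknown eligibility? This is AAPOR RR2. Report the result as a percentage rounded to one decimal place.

Top = 148 + 18 = 166
Denominator = 148 + 18 + 52 + 98 + 15 + 66 = 397
RR2 = 166 / 397 = 0.4181

41.8%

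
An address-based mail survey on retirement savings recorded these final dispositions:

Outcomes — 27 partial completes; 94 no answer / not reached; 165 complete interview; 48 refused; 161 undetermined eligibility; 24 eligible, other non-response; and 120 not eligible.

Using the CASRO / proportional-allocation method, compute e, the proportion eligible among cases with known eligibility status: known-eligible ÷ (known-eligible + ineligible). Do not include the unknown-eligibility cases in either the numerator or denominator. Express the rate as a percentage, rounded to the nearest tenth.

Eligible (known) = 165 + 27 + 48 + 94 + 24 = 358
e = 358 / (358 + 120) = 358 / 478 = 0.7490

74.9%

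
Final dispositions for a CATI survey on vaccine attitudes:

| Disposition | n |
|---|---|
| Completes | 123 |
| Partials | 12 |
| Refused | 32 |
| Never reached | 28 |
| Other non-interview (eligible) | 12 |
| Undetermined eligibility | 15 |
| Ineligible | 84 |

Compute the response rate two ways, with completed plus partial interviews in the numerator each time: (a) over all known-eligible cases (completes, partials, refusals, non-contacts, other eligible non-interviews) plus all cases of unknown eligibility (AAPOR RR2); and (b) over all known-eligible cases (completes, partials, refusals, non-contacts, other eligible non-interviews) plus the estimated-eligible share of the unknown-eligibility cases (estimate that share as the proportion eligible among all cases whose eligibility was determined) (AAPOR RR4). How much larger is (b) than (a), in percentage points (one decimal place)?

1.2

Num = 123 + 12 = 135
Base = 123 + 12 + 32 + 28 + 12 + 15 = 222
RR2 = 135 / 222 = 0.6081
Known eligible = 123 + 12 + 32 + 28 + 12 = 207
e = 207 / (207 + 84) = 207 / 291 = 0.7113
e × U = 0.7113 × 15 = 10.67
Base = 207 + 10.67 = 217.67
RR4 = 135 / 217.67 = 0.6202
Difference = 62.02 − 60.81 = 1.21 percentage points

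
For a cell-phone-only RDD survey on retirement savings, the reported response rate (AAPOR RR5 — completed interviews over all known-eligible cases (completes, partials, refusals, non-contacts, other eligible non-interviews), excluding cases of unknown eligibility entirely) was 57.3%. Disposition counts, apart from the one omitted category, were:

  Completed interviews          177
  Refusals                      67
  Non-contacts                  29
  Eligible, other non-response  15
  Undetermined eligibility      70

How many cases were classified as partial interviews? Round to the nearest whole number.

21

RR5 = 177 / D = 0.573
D = 177 / 0.573 = 308.9
Other denominator terms total 288
partial interviews = 308.9 − 288 ≈ 21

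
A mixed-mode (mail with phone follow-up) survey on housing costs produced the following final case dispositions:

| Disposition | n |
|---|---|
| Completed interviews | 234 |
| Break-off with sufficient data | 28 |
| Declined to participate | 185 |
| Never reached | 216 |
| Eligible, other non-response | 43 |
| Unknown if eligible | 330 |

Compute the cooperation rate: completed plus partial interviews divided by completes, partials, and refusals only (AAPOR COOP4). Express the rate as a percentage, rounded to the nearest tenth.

Num: 234 + 28 = 262
Denom: 234 + 28 + 185 = 447
COOP4 = 262 / 447 = 0.5861

58.6%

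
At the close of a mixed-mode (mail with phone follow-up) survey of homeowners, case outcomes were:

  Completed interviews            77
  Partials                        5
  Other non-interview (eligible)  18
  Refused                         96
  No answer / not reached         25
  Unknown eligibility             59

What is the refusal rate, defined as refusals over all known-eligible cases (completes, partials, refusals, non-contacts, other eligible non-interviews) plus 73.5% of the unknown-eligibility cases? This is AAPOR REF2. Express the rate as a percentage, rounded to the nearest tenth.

Numerator: 96
Determined eligible: 77 + 5 + 96 + 25 + 18 = 221
Estimated eligible among unknowns: 0.7350 × 59 = 43.37
Base: 221 + 43.37 = 264.37
REF2 = 96 / 264.37 = 0.3631

36.3%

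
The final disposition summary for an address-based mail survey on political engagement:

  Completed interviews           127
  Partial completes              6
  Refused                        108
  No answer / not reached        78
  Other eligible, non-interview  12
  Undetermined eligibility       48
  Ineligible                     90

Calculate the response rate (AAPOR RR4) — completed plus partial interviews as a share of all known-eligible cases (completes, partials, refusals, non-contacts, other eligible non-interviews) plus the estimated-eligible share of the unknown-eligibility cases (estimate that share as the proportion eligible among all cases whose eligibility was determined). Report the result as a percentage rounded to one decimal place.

36.1%

Num = 127 + 6 = 133
Eligible (known) = 127 + 6 + 108 + 78 + 12 = 331
e = 331 / (331 + 90) = 331 / 421 = 0.7862
e × U = 0.7862 × 48 = 37.74
Base = 331 + 37.74 = 368.74
RR4 = 133 / 368.74 = 0.3607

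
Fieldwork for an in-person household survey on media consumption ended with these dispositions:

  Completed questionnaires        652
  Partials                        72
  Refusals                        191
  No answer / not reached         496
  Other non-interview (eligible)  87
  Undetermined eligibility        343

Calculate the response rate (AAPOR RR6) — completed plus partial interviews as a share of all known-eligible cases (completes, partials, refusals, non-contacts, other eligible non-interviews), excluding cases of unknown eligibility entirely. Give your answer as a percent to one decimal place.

48.3%

Numerator = 652 + 72 = 724
Base = 652 + 72 + 191 + 496 + 87 = 1498
RR6 = 724 / 1498 = 0.4833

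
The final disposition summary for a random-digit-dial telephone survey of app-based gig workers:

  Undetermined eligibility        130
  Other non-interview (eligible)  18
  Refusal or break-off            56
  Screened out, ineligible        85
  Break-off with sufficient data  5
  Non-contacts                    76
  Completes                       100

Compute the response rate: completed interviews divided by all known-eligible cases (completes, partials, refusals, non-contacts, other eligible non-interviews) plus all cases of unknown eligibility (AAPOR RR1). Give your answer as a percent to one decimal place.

26.0%

Num → 100
Denominator → 100 + 5 + 56 + 76 + 18 + 130 = 385
RR1 = 100 / 385 = 0.2597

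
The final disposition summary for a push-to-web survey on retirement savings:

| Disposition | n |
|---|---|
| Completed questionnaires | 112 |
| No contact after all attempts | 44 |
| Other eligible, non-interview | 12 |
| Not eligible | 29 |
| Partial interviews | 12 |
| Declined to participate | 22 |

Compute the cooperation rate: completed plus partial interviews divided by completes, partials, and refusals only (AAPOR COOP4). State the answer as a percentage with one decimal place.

84.9%

Top = 112 + 12 = 124
Base = 112 + 12 + 22 = 146
COOP4 = 124 / 146 = 0.8493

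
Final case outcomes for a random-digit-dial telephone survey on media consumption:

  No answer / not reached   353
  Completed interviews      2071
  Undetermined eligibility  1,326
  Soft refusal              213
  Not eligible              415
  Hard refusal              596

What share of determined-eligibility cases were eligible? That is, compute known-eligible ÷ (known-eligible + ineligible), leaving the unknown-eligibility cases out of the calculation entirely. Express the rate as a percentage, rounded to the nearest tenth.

Declined to participate = 596 + 213 = 809
Known eligible → 2071 + 809 + 353 = 3233
e = 3233 / (3233 + 415) = 3233 / 3648 = 0.8862

88.6%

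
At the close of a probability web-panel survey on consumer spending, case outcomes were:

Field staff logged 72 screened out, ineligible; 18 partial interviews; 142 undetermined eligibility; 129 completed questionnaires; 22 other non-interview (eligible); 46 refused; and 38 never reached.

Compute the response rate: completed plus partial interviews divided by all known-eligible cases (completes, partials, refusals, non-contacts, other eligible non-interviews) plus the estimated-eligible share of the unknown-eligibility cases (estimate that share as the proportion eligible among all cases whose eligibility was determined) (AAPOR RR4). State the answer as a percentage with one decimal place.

40.4%

Num → 129 + 18 = 147
Eligible (known) → 129 + 18 + 46 + 38 + 22 = 253
e = 253 / (253 + 72) = 253 / 325 = 0.7785
Estimated eligible among unknowns → 0.7785 × 142 = 110.55
Denominator → 253 + 110.55 = 363.55
RR4 = 147 / 363.55 = 0.4043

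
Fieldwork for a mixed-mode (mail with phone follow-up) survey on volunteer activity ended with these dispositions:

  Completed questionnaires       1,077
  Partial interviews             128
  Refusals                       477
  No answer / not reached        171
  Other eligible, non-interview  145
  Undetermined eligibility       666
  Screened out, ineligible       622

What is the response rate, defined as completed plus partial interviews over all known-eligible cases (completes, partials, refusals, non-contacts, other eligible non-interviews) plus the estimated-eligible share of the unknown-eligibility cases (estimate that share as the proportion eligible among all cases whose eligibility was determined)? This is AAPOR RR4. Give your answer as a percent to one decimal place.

48.1%

Num → 1077 + 128 = 1205
Known eligible → 1077 + 128 + 477 + 171 + 145 = 1998
e = 1998 / (1998 + 622) = 1998 / 2620 = 0.7626
Eligible share of unknowns → 0.7626 × 666 = 507.89
Base → 1998 + 507.89 = 2505.89
RR4 = 1205 / 2505.89 = 0.4809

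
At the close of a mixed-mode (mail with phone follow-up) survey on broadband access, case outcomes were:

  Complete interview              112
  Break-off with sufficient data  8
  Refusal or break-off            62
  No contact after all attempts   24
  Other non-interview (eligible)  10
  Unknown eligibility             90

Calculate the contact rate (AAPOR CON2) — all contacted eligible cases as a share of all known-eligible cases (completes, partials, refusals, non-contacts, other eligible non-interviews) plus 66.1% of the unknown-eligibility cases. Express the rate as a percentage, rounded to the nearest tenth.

Num: 112 + 8 + 62 + 10 = 192
Determined eligible: 112 + 8 + 62 + 24 + 10 = 216
e × U: 0.6610 × 90 = 59.49
Denominator: 216 + 59.49 = 275.49
CON2 = 192 / 275.49 = 0.6969

69.7%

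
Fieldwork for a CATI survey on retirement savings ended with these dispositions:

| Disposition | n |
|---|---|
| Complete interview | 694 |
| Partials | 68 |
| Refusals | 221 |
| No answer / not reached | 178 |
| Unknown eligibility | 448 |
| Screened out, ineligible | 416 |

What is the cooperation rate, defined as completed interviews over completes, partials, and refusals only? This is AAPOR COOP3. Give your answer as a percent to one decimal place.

Top: 694
Denom: 694 + 68 + 221 = 983
COOP3 = 694 / 983 = 0.7060

70.6%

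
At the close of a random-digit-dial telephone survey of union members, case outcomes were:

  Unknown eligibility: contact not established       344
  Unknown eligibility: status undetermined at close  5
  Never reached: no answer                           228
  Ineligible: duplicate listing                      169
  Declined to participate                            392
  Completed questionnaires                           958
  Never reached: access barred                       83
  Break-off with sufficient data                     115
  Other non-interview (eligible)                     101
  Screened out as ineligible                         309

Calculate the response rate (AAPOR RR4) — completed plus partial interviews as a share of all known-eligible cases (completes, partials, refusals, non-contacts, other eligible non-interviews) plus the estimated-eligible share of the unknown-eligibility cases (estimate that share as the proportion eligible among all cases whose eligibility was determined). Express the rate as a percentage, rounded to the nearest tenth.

49.8%

Never reached = 228 + 83 = 311
Eligibility not determined = 344 + 5 = 349
Out of scope = 309 + 169 = 478
Num = 958 + 115 = 1073
Eligible (known) = 958 + 115 + 392 + 311 + 101 = 1877
e = 1877 / (1877 + 478) = 1877 / 2355 = 0.7970
e × U = 0.7970 × 349 = 278.15
Denom = 1877 + 278.15 = 2155.15
RR4 = 1073 / 2155.15 = 0.4979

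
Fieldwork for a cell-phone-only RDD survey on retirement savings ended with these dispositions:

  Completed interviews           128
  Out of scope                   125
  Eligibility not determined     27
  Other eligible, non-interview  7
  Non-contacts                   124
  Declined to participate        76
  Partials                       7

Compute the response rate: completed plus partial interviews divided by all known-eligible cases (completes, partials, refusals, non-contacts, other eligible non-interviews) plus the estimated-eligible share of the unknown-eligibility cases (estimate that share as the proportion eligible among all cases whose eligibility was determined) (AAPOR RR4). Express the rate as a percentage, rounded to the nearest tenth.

37.3%

Top = 128 + 7 = 135
Eligible (known) = 128 + 7 + 76 + 124 + 7 = 342
e = 342 / (342 + 125) = 342 / 467 = 0.7323
Eligible share of unknowns = 0.7323 × 27 = 19.77
Denominator = 342 + 19.77 = 361.77
RR4 = 135 / 361.77 = 0.3732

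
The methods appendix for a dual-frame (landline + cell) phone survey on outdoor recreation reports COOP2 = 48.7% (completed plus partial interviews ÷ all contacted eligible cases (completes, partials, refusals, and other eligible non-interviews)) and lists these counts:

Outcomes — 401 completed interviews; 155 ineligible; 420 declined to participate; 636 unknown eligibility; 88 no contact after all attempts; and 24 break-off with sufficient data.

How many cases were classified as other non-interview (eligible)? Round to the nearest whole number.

Numerator = 401 + 24 = 425
COOP2 = 425 / D = 0.487
D = 425 / 0.487 = 872.7
Other denominator terms total 845
other non-interview (eligible) = 872.7 − 845 ≈ 28

28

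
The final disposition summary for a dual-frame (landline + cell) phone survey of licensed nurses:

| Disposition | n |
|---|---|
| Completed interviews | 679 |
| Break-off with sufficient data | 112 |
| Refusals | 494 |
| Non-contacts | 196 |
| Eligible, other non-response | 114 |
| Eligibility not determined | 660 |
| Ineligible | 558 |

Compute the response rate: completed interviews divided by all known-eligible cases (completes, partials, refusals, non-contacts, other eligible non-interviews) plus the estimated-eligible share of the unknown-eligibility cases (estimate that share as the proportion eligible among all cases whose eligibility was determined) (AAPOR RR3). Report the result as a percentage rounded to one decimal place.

Top → 679
Known eligible → 679 + 112 + 494 + 196 + 114 = 1595
e = 1595 / (1595 + 558) = 1595 / 2153 = 0.7408
e × U → 0.7408 × 660 = 488.93
Denom → 1595 + 488.93 = 2083.93
RR3 = 679 / 2083.93 = 0.3258

32.6%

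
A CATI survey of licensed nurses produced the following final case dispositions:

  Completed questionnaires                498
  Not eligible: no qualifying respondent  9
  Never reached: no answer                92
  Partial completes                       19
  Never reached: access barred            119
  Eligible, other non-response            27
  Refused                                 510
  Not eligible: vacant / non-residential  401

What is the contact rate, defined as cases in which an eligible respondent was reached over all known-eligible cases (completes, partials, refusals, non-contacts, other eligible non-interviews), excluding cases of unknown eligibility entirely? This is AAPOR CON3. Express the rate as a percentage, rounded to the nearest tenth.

83.3%

Non-contacts = 92 + 119 = 211
Out of scope = 9 + 401 = 410
Numerator → 498 + 19 + 510 + 27 = 1054
Denominator → 498 + 19 + 510 + 211 + 27 = 1265
CON3 = 1054 / 1265 = 0.8332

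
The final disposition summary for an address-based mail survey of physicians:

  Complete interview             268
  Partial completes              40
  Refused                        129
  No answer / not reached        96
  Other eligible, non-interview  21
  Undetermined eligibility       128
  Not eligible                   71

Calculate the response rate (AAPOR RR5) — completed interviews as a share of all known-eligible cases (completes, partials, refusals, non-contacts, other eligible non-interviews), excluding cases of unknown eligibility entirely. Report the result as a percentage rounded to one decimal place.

Numerator = 268
Base = 268 + 40 + 129 + 96 + 21 = 554
RR5 = 268 / 554 = 0.4838

48.4%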